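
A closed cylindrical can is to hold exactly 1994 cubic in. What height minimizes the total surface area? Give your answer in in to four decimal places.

13.6420

With radius r and height h, πr²h = 1994 so h = 1994/(πr²), and S(r) = 2πr² + 2πrh = 2πr² + 2·1994/r.
S'(r) = 4πr − 2·1994/r² = 0 ⇒ r³ = 1994/(2π), so r ≈ 6.8210 and h = 2r ≈ 13.6420.
S''(r) = 4π + 4·1994/r³ > 0, so this is the minimum; S ≈ 876.9967.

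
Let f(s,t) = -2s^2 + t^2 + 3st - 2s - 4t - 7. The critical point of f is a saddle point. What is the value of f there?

-171/17

∂f/∂s = -4s + 3t - 2 = 0 and ∂f/∂t = 3s + 2t - 4 = 0, so (s, t) = (8/17, 22/17).
The Hessian has f_{ss} = -4, f_{tt} = 2, f_{st} = 3, giving D = -17 < 0, so the point is a saddle point.
f(8/17, 22/17) = -171/17.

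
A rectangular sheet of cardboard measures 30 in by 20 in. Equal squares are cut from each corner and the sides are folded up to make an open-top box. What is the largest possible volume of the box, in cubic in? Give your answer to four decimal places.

1056.3059

With cut size x, the volume is V(x) = x(30 − 2x)(20 − 2x) for 0 < x < 10.
V'(x) = 12x^2 − 200x + 600. Setting V'(x) = 0 gives x ≈ 3.9237 (the root in (0, 10)).
V''(x) = 24x − 200 is negative there, so this is the maximum; V ≈ 1056.3059.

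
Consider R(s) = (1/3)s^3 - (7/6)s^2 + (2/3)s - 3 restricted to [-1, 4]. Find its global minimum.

-31/6

Differentiating, R'(s) = s^2 - (7/3)s + 2/3; which vanishes at s = 1/3 and s = 2.
Candidates: R(-1) = -31/6; R(1/3) = -469/162; R(2) = -11/3; R(4) = 7/3.
Hence the absolute minimum is -31/6 at s = -1.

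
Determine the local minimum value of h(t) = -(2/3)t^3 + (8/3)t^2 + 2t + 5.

377/81

h'(t) = -2t^2 + (16/3)t + 2. Setting h'(t) = 0 gives t ∈ {-1/3, 3}.
h''(t) = -4t + 16/3. h''(-1/3) = 20/3 > 0 ⇒ local minimum; h''(3) = -20/3 < 0 ⇒ local maximum.
The local minimum is h(-1/3) = 377/81.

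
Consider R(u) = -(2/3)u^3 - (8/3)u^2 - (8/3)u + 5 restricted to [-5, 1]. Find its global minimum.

-1

Differentiating, R'(u) = -2u^2 - (16/3)u - 8/3; which vanishes at u = -2 and u = -2/3.
Evaluating at the critical points and endpoints: R(-5) = 35, R(-2) = 5, R(-2/3) = 469/81, R(1) = -1.
The minimum over the interval is -1, attained at u = 1.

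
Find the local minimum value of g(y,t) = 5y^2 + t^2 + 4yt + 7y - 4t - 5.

-261/4

∂g/∂y = 10y + 4t + 7 = 0 and ∂g/∂t = 4y + 2t - 4 = 0, so (y, t) = (-15/2, 17).
The Hessian has g_{yy} = 10, g_{tt} = 2, g_{yt} = 4, giving D = 4 > 0 with g_{yy} > 0, so the point is a local minimum.
g(-15/2, 17) = -261/4.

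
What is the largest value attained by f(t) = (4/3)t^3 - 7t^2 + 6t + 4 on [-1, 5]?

77/3

The derivative is 4t^2 - 14t + 6, which vanishes at t = 1/2 and t = 3.
Candidates: f(-1) = -31/3,  f(1/2) = 65/12,  f(3) = -5,  f(5) = 77/3.
The maximum over the interval is 77/3, attained at t = 5.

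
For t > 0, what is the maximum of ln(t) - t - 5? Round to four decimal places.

f'(t) = 1/t − 1 = 0 gives t = 1.
f''(t) = -1/t², which is negative for t > 0, so this is a local maximum.
f(1) = 1·ln(1) - 1 - 5 ≈ -6.0000.

-6.0000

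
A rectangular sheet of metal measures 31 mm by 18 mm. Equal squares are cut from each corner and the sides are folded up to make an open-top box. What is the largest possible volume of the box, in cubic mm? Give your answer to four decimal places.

With cut size x, the volume is V(x) = x(31 − 2x)(18 − 2x) for 0 < x < 9.
V'(x) = 12x^2 − 196x + 558. Setting V'(x) = 0 gives x ≈ 3.6728 (the root in (0, 9)).
V''(x) = 24x − 196 is negative there, so this is the maximum; V ≈ 925.6317.

925.6317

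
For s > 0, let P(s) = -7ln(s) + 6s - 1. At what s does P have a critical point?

7/6

P'(s) = -7/s + 6 = 0 gives s = 7/6.
P''(s) = 7/s², which is positive for s > 0, so this is a local minimum.
P(7/6) = -7·ln(7/6) + 7 - 1 ≈ 4.9209.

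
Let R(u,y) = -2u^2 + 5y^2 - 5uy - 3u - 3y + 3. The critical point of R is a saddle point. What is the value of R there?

∂R/∂u = -4u - 5y - 3 = 0 and ∂R/∂y = -5u + 10y - 3 = 0, so (u, y) = (-9/13, -3/65).
The Hessian has R_{uu} = -4, R_{yy} = 10, R_{uy} = -5, giving D = -65 < 0, so the point is a saddle point.
R(-9/13, -3/65) = 267/65.

267/65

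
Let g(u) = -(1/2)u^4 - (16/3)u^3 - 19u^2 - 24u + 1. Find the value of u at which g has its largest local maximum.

-1

Critical points: g'(u) = -2u^3 - 16u^2 - 38u - 24 vanishes at u = -4, -3, -1.
Second-derivative test with g''(u) = -6u^2 - 32u - 38: g''(-4) = -6 < 0 ⇒ local maximum; g''(-3) = 4 > 0 ⇒ local minimum; g''(-1) = -12 < 0 ⇒ local maximum.
Thus g has its largest local maximum at u = -1, with value 65/6.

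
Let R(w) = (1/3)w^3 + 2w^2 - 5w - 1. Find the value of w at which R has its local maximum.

R'(w) = w^2 + 4w - 5 = 0 at w = -5, 1.
Second-derivative test with R''(w) = 2w + 4: R''(-5) = -6 < 0 ⇒ local maximum; R''(1) = 6 > 0 ⇒ local minimum.
Thus R has its local maximum at w = -5, with value 97/3.

-5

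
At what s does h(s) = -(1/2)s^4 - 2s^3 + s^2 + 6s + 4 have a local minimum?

-1

Critical points: h'(s) = -2s^3 - 6s^2 + 2s + 6 vanishes at s = -3, -1, 1.
Since h''(s) = -6s^2 - 12s + 2, we get h''(-3) = -16 < 0 ⇒ local maximum; h''(-1) = 8 > 0 ⇒ local minimum; h''(1) = -16 < 0 ⇒ local maximum.
So the local minimum value is h(-1) = 1/2.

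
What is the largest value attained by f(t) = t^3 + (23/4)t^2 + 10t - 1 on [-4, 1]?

f'(t) = 3t^2 + (23/2)t + 10, which vanishes at t = -5/2 and t = -4/3.
Candidates: f(-4) = -13, f(-5/2) = -91/16, f(-4/3) = -175/27, f(1) = 63/4.
Hence the absolute maximum is 63/4 at t = 1.

63/4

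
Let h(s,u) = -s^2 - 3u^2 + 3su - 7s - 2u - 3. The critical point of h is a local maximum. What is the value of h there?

∂h/∂s = -2s + 3u - 7 = 0 and ∂h/∂u = 3s - 6u - 2 = 0, so (s, u) = (-16, -25/3).
The Hessian has h_{ss} = -2, h_{uu} = -6, h_{su} = 3, giving D = 3 > 0 with h_{ss} < 0, so the point is a local maximum.
h(-16, -25/3) = 184/3.

184/3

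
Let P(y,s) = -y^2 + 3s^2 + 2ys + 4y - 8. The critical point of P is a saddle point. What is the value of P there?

∂P/∂y = -2y + 2s + 4 = 0 and ∂P/∂s = 2y + 6s = 0, so (y, s) = (3/2, -1/2).
The Hessian has P_{yy} = -2, P_{ss} = 6, P_{ys} = 2, giving D = -16 < 0, so the point is a saddle point.
P(3/2, -1/2) = -5.

-5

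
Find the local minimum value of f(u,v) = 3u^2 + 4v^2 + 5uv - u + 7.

157/23

∂f/∂u = 6u + 5v - 1 = 0 and ∂f/∂v = 5u + 8v = 0, so (u, v) = (8/23, -5/23).
The Hessian has f_{uu} = 6, f_{vv} = 8, f_{uv} = 5, giving D = 23 > 0 with f_{uu} > 0, so the point is a local minimum.
f(8/23, -5/23) = 157/23.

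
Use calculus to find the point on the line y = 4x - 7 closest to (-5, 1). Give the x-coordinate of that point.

Minimize D(x)^2 = (x + 5)^2 + (4x - 8)^2.
d/dx[D^2] = 2(x + 5) + 2·4·(4x - 8) = 0 ⇒ x = 27/17.
Then y = -11/17 and the distance is √(784/17) ≈ 6.7910.

27/17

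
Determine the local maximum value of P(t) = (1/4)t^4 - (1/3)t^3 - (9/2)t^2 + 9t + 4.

P'(t) = t^3 - t^2 - 9t + 9 = 0 at t = -3, 1, 3.
P''(t) = 3t^2 - 2t - 9. P''(-3) = 24 > 0 ⇒ local minimum; P''(1) = -8 < 0 ⇒ local maximum; P''(3) = 12 > 0 ⇒ local minimum.
The local maximum is P(1) = 101/12.

101/12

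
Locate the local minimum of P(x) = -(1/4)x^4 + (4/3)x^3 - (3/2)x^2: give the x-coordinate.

Critical points: P'(x) = -x^3 + 4x^2 - 3x vanishes at x = 0, 1, 3.
Since P''(x) = -3x^2 + 8x - 3, we get P''(0) = -3 < 0 ⇒ local maximum; P''(1) = 2 > 0 ⇒ local minimum; P''(3) = -6 < 0 ⇒ local maximum.
So the local minimum value is P(1) = -5/12.

1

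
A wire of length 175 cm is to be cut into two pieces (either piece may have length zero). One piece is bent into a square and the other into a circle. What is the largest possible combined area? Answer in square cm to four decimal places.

2437.0601

Let x be the length used for the square. Square side x/4; circle radius (175−x)/(2π).
A(x) = (x/4)² + π·((175−x)/(2π))² = x²/16 + (175−x)²/(4π) for 0 ≤ x ≤ 175. A'(x) = x/8 − (175−x)/(2π) = 0 gives x = 4·175/(π+4) ≈ 98.0174.
A'' > 0, so the interior critical point is a minimum; the maximum is at an endpoint. A(0) = 2437.0601 and A(175) = 1914.0625, so the largest area is 2437.0601.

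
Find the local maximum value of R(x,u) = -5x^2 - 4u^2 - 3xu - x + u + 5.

367/71

∂R/∂x = -10x - 3u - 1 = 0 and ∂R/∂u = -3x - 8u + 1 = 0, so (x, u) = (-11/71, 13/71).
The Hessian has R_{xx} = -10, R_{uu} = -8, R_{xu} = -3, giving D = 71 > 0 with R_{xx} < 0, so the point is a local maximum.
R(-11/71, 13/71) = 367/71.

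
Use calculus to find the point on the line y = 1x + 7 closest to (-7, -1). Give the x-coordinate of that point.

Minimize D(x)^2 = (x + 7)^2 + (x + 8)^2.
d/dx[D^2] = 2(x + 7) + 2·1·(x + 8) = 0 ⇒ x = -15/2.
Then y = -1/2 and the distance is √(1/2) ≈ 0.7071.

-15/2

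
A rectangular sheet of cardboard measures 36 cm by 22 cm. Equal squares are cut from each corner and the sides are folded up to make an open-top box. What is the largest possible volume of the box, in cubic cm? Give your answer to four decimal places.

With cut size x, the volume is V(x) = x(36 − 2x)(22 − 2x) for 0 < x < 11.
V'(x) = 12x^2 − 232x + 792. Setting V'(x) = 0 gives x ≈ 4.4279 (the root in (0, 11)).
V''(x) = 24x − 232 is negative there, so this is the maximum; V ≈ 1579.8251.

1579.8251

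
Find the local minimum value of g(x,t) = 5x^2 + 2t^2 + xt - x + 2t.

∂g/∂x = 10x + t - 1 = 0 and ∂g/∂t = x + 4t + 2 = 0, so (x, t) = (2/13, -7/13).
The Hessian has g_{xx} = 10, g_{tt} = 4, g_{xt} = 1, giving D = 39 > 0 with g_{xx} > 0, so the point is a local minimum.
g(2/13, -7/13) = -8/13.

-8/13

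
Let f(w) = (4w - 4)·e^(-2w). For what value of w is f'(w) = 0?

By the product rule, f'(w) = (-8w + 12)·e^(-2w). Since e^(-2w) > 0, the only critical point is w = 3/2.
f''(3/2) has the same sign as -8 < 0, so this is a local maximum.
f(3/2) = (2)·e^(-3) ≈ 0.0996.

3/2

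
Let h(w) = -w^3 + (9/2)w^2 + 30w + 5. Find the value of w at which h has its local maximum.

5

Critical points: h'(w) = -3w^2 + 9w + 30 vanishes at w = -2, 5.
Second-derivative test with h''(w) = -6w + 9: h''(-2) = 21 > 0 ⇒ local minimum; h''(5) = -21 < 0 ⇒ local maximum.
So the local maximum value is h(5) = 285/2.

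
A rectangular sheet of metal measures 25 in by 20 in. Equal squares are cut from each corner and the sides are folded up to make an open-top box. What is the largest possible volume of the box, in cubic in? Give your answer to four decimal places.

820.5282

With cut size x, the volume is V(x) = x(25 − 2x)(20 − 2x) for 0 < x < 10.
V'(x) = 12x^2 − 180x + 500. Setting V'(x) = 0 gives x ≈ 3.6812 (the root in (0, 10)).
V''(x) = 24x − 180 is negative there, so this is the maximum; V ≈ 820.5282.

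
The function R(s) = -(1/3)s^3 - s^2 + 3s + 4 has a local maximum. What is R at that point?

Critical points: R'(s) = -s^2 - 2s + 3 vanishes at s = -3, 1.
Since R''(s) = -2s - 2, we get R''(-3) = 4 > 0 ⇒ local minimum; R''(1) = -4 < 0 ⇒ local maximum.
The local maximum is R(1) = 17/3.

17/3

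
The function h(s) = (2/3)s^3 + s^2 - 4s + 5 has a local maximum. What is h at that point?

h'(s) = 2s^2 + 2s - 4 = 0 at s = -2, 1.
Since h''(s) = 4s + 2, we get h''(-2) = -6 < 0 ⇒ local maximum; h''(1) = 6 > 0 ⇒ local minimum.
So the local maximum value is h(-2) = 35/3.

35/3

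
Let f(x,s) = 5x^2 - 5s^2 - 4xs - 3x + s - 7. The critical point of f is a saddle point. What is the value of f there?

∂f/∂x = 10x - 4s - 3 = 0 and ∂f/∂s = -4x - 10s + 1 = 0, so (x, s) = (17/58, -1/58).
The Hessian has f_{xx} = 10, f_{ss} = -10, f_{xs} = -4, giving D = -116 < 0, so the point is a saddle point.
f(17/58, -1/58) = -216/29.

-216/29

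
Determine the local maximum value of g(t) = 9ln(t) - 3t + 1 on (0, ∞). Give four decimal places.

g'(t) = 9/t − 3 = 0 gives t = 3.
g''(t) = -9/t², which is negative for t > 0, so this is a local maximum.
g(3) = 9·ln(3) - 9 + 1 ≈ 1.8875.

1.8875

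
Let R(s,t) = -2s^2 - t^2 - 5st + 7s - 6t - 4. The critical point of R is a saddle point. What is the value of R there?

∂R/∂s = -4s - 5t + 7 = 0 and ∂R/∂t = -5s - 2t - 6 = 0, so (s, t) = (-44/17, 59/17).
The Hessian has R_{ss} = -4, R_{tt} = -2, R_{st} = -5, giving D = -17 < 0, so the point is a saddle point.
R(-44/17, 59/17) = -399/17.

-399/17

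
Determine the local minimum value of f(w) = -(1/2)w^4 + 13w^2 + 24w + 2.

Critical points: f'(w) = -2w^3 + 26w + 24 vanishes at w = -3, -1, 4.
Since f''(w) = -6w^2 + 26, we get f''(-3) = -28 < 0 ⇒ local maximum; f''(-1) = 20 > 0 ⇒ local minimum; f''(4) = -70 < 0 ⇒ local maximum.
So the local minimum value is f(-1) = -19/2.

-19/2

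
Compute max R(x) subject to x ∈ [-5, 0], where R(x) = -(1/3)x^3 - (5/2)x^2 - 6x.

55/6

Differentiating, R'(x) = -x^2 - 5x - 6; which vanishes at x = -3 and x = -2.
Evaluating at the critical points and endpoints: R(-5) = 55/6; R(-3) = 9/2; R(-2) = 14/3; R(0) = 0.
Hence the absolute maximum is 55/6 at x = -5.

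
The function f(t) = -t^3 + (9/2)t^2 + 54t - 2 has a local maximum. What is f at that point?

f'(t) = -3t^2 + 9t + 54 = 0 at t = -3, 6.
Second-derivative test with f''(t) = -6t + 9: f''(-3) = 27 > 0 ⇒ local minimum; f''(6) = -27 < 0 ⇒ local maximum.
So the local maximum value is f(6) = 268.

268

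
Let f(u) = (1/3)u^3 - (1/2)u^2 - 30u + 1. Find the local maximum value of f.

581/6

f'(u) = u^2 - u - 30. Setting f'(u) = 0 gives u ∈ {-5, 6}.
f''(u) = 2u - 1. f''(-5) = -11 < 0 ⇒ local maximum; f''(6) = 11 > 0 ⇒ local minimum.
So the local maximum value is f(-5) = 581/6.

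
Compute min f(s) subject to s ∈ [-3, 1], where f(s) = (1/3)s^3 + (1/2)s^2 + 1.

The derivative is s^2 + s, which vanishes at s = -1 and s = 0.
Evaluating at the critical points and endpoints: f(-3) = -7/2, f(-1) = 7/6, f(0) = 1, f(1) = 11/6.
Hence the absolute minimum is -7/2 at s = -3.

-7/2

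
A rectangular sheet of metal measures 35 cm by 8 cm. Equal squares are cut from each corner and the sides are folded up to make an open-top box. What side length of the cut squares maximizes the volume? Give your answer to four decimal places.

1.8725

With cut size x, the volume is V(x) = x(35 − 2x)(8 − 2x) for 0 < x < 4.
V'(x) = 12x^2 − 172x + 280. Setting V'(x) = 0 gives x ≈ 1.8725 (the root in (0, 4)).
V''(x) = 24x − 172 is negative there, so this is the maximum; V ≈ 249.0238.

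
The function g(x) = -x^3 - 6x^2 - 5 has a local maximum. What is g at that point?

g'(x) = -3x^2 - 12x. Setting g'(x) = 0 gives x ∈ {-4, 0}.
Second-derivative test with g''(x) = -6x - 12: g''(-4) = 12 > 0 ⇒ local minimum; g''(0) = -12 < 0 ⇒ local maximum.
The local maximum is g(0) = -5.

-5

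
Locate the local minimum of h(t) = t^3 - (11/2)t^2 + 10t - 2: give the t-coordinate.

h'(t) = 3t^2 - 11t + 10. Setting h'(t) = 0 gives t ∈ {5/3, 2}.
h''(t) = 6t - 11. h''(5/3) = -1 < 0 ⇒ local maximum; h''(2) = 1 > 0 ⇒ local minimum.
So the local minimum value is h(2) = 4.

2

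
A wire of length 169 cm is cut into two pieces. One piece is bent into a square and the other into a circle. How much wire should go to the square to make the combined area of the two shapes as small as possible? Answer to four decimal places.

Let x be the length used for the square. Square side x/4; circle radius (169−x)/(2π).
A(x) = (x/4)² + π·((169−x)/(2π))² = x²/16 + (169−x)²/(4π) for 0 ≤ x ≤ 169. A'(x) = x/8 − (169−x)/(2π) = 0 gives x = 4·169/(π+4) ≈ 94.6568.
A'' = 1/8 + 1/(2π) > 0, so this gives the minimum combined area; x ≈ 94.6568 cm to the square.

94.6568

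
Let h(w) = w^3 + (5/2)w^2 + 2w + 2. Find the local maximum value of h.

h'(w) = 3w^2 + 5w + 2 = 0 at w = -1, -2/3.
h''(w) = 6w + 5. h''(-1) = -1 < 0 ⇒ local maximum; h''(-2/3) = 1 > 0 ⇒ local minimum.
The local maximum is h(-1) = 3/2.

3/2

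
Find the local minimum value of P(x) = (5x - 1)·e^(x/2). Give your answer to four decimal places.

P'(x) = 5·e^(x/2) + (5x - 1)·(1/2)·e^(x/2) = ((5/2)x + 9/2)·e^(x/2). Since e^(x/2) > 0, the only critical point is x = -9/5.
P''(-9/5) has the same sign as 5/2 > 0, so this is a local minimum.
P(-9/5) = (-10)·e^(-9/10) ≈ -4.0657.

-4.0657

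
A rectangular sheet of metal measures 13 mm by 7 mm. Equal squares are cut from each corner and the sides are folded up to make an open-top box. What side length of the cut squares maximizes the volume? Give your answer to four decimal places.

With cut size x, the volume is V(x) = x(13 − 2x)(7 − 2x) for 0 < x < 3.5.
V'(x) = 12x^2 − 80x + 91. Setting V'(x) = 0 gives x ≈ 1.4551 (the root in (0, 3.5)).
V''(x) = 24x − 80 is negative there, so this is the maximum; V ≈ 60.0451.

1.4551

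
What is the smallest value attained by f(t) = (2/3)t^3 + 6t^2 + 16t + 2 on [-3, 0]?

f'(t) = 2t^2 + 12t + 16, whose only zero in [-3, 0] is t = -2.
Compare values at every candidate in [-3, 0]: f(-3) = -10,  f(-2) = -34/3,  f(0) = 2.
So the minimum is f(-2) = -34/3.

-34/3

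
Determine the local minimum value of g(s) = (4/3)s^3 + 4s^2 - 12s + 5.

g'(s) = 4s^2 + 8s - 12 = 0 at s = -3, 1.
Since g''(s) = 8s + 8, we get g''(-3) = -16 < 0 ⇒ local maximum; g''(1) = 16 > 0 ⇒ local minimum.
The local minimum is g(1) = -5/3.

-5/3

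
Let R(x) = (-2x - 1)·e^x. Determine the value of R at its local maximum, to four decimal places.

0.4463

R'(x) = (-2)·e^x + (-2x - 1)·1·e^x = (-2x - 3)·e^x. Since e^x > 0, the only critical point is x = -3/2.
R''(-3/2) has the same sign as -2 < 0, so this is a local maximum.
R(-3/2) = (2)·e^(-3/2) ≈ 0.4463.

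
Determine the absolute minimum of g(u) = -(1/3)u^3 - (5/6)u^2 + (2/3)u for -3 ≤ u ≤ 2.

Differentiating, g'(u) = -u^2 - (5/3)u + 2/3; which vanishes at u = -2 and u = 1/3.
Candidates: g(-3) = -1/2,  g(-2) = -2,  g(1/3) = 19/162,  g(2) = -14/3.
So the minimum is g(2) = -14/3.

-14/3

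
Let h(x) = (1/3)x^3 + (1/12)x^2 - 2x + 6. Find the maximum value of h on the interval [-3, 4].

62/3

h'(x) = x^2 + (1/6)x - 2, which vanishes at x = -3/2 and x = 4/3.
Candidates: h(-3) = 15/4; h(-3/2) = 129/16; h(4/3) = 346/81; h(4) = 62/3.
Hence the absolute maximum is 62/3 at x = 4.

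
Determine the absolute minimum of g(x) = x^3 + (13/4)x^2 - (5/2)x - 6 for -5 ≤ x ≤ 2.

-149/4

g'(x) = 3x^2 + (13/2)x - 5/2, which vanishes at x = -5/2 and x = 1/3.
Evaluating at the critical points and endpoints: g(-5) = -149/4; g(-5/2) = 79/16; g(1/3) = -695/108; g(2) = 10.
So the minimum is g(-5) = -149/4.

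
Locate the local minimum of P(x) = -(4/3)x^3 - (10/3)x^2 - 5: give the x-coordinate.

-5/3

P'(x) = -4x^2 - (20/3)x. Setting P'(x) = 0 gives x ∈ {-5/3, 0}.
Second-derivative test with P''(x) = -8x - 20/3: P''(-5/3) = 20/3 > 0 ⇒ local minimum; P''(0) = -20/3 < 0 ⇒ local maximum.
So the local minimum value is P(-5/3) = -655/81.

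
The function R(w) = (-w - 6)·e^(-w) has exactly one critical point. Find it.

Differentiating with the product rule gives R'(w) = (w + 5)·e^(-w). Since e^(-w) > 0, the only critical point is w = -5.
R''(-5) has the same sign as 1 > 0, so this is a local minimum.
R(-5) = (-1)·e^(5) ≈ -148.4132.

-5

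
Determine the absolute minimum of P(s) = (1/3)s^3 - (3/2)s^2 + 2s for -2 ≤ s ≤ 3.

-38/3

Differentiating, P'(s) = s^2 - 3s + 2; which vanishes at s = 1 and s = 2.
Evaluating at the critical points and endpoints: P(-2) = -38/3, P(1) = 5/6, P(2) = 2/3, P(3) = 3/2.
The minimum over the interval is -38/3, attained at s = -2.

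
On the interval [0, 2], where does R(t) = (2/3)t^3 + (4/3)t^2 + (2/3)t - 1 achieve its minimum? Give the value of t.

The derivative is 2t^2 + (8/3)t + 2/3, which has no zeros in [0, 2].
Compare values at every candidate in [0, 2]: R(0) = -1,  R(2) = 11.
The minimum over the interval is -1, attained at t = 0.

0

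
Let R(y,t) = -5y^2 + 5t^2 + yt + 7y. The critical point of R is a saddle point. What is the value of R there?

∂R/∂y = -10y + t + 7 = 0 and ∂R/∂t = y + 10t = 0, so (y, t) = (70/101, -7/101).
The Hessian has R_{yy} = -10, R_{tt} = 10, R_{yt} = 1, giving D = -101 < 0, so the point is a saddle point.
R(70/101, -7/101) = 245/101.

245/101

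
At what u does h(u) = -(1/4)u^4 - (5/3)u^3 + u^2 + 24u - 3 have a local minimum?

h'(u) = -u^3 - 5u^2 + 2u + 24 = 0 at u = -4, -3, 2.
Since h''(u) = -3u^2 - 10u + 2, we get h''(-4) = -6 < 0 ⇒ local maximum; h''(-3) = 5 > 0 ⇒ local minimum; h''(2) = -30 < 0 ⇒ local maximum.
Thus h has its local minimum at u = -3, with value -165/4.

-3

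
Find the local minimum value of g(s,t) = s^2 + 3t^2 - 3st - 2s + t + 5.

8/3

∂g/∂s = 2s - 3t - 2 = 0 and ∂g/∂t = -3s + 6t + 1 = 0, so (s, t) = (3, 4/3).
The Hessian has g_{ss} = 2, g_{tt} = 6, g_{st} = -3, giving D = 3 > 0 with g_{ss} > 0, so the point is a local minimum.
g(3, 4/3) = 8/3.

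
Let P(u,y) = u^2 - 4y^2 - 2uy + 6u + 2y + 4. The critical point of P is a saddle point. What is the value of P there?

∂P/∂u = 2u - 2y + 6 = 0 and ∂P/∂y = -2u - 8y + 2 = 0, so (u, y) = (-11/5, 4/5).
The Hessian has P_{uu} = 2, P_{yy} = -8, P_{uy} = -2, giving D = -20 < 0, so the point is a saddle point.
P(-11/5, 4/5) = -9/5.

-9/5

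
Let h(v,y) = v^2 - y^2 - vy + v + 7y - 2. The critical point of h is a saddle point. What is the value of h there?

9

∂h/∂v = 2v - y + 1 = 0 and ∂h/∂y = -v - 2y + 7 = 0, so (v, y) = (1, 3).
The Hessian has h_{vv} = 2, h_{yy} = -2, h_{vy} = -1, giving D = -5 < 0, so the point is a saddle point.
h(1, 3) = 9.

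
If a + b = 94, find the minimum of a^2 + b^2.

4418

With a + b = 94, a^2 + b^2 = a^2 + (94 − a)^2.
The derivative 2a − 2(94 − a) = 4a − 188 vanishes at a = 47; second derivative 4 > 0, a minimum.
The minimum is 2·(47)^2 = 4418.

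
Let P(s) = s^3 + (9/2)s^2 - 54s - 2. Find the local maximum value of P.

268

P'(s) = 3s^2 + 9s - 54 = 0 at s = -6, 3.
Second-derivative test with P''(s) = 6s + 9: P''(-6) = -27 < 0 ⇒ local maximum; P''(3) = 27 > 0 ⇒ local minimum.
The local maximum is P(-6) = 268.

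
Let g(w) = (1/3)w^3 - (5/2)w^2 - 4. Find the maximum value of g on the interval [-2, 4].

Differentiating, g'(w) = w^2 - 5w; whose only zero in [-2, 4] is w = 0.
Evaluating at the critical points and endpoints: g(-2) = -50/3, g(0) = -4, g(4) = -68/3.
The maximum over the interval is -4, attained at w = 0.

-4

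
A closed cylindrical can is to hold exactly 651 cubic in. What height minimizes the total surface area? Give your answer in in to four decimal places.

With radius r and height h, πr²h = 651 so h = 651/(πr²), and S(r) = 2πr² + 2πrh = 2πr² + 2·651/r.
S'(r) = 4πr − 2·651/r² = 0 ⇒ r³ = 651/(2π), so r ≈ 4.6968 and h = 2r ≈ 9.3936.
S''(r) = 4π + 4·651/r³ > 0, so this is the minimum; S ≈ 415.8166.

9.3936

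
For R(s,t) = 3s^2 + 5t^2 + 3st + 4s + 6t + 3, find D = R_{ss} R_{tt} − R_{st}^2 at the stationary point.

∂R/∂s = 6s + 3t + 4 = 0 and ∂R/∂t = 3s + 10t + 6 = 0, so (s, t) = (-22/51, -8/17).
The Hessian has R_{ss} = 6, R_{tt} = 10, R_{st} = 3, giving D = 51 > 0 with R_{ss} > 0, so the point is a local minimum.
D = (6)·(10) − (3)^2 = 51.

51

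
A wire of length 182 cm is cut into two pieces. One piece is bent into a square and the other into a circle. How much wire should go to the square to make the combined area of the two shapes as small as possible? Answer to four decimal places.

101.9380

Let x be the length used for the square. Square side x/4; circle radius (182−x)/(2π).
A(x) = (x/4)² + π·((182−x)/(2π))² = x²/16 + (182−x)²/(4π) for 0 ≤ x ≤ 182. A'(x) = x/8 − (182−x)/(2π) = 0 gives x = 4·182/(π+4) ≈ 101.9380.
A'' = 1/8 + 1/(2π) > 0, so this gives the minimum combined area; x ≈ 101.9380 cm to the square.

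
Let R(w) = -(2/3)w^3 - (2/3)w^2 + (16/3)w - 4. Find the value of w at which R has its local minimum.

R'(w) = -2w^2 - (4/3)w + 16/3 = 0 at w = -2, 4/3.
Since R''(w) = -4w - 4/3, we get R''(-2) = 20/3 > 0 ⇒ local minimum; R''(4/3) = -20/3 < 0 ⇒ local maximum.
The local minimum is R(-2) = -12.

-2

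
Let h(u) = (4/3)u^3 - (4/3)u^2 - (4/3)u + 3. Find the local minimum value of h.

h'(u) = 4u^2 - (8/3)u - 4/3 = 0 at u = -1/3, 1.
h''(u) = 8u - 8/3. h''(-1/3) = -16/3 < 0 ⇒ local maximum; h''(1) = 16/3 > 0 ⇒ local minimum.
Thus h has its local minimum at u = 1, with value 5/3.

5/3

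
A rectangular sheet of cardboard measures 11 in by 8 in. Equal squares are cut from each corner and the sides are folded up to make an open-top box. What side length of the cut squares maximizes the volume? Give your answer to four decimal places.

With cut size x, the volume is V(x) = x(11 − 2x)(8 − 2x) for 0 < x < 4.
V'(x) = 12x^2 − 76x + 88. Setting V'(x) = 0 gives x ≈ 1.5252 (the root in (0, 4)).
V''(x) = 24x − 76 is negative there, so this is the maximum; V ≈ 60.0126.

1.5252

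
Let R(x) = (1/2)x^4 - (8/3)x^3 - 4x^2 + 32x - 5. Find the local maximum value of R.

R'(x) = 2x^3 - 8x^2 - 8x + 32. Setting R'(x) = 0 gives x ∈ {-2, 2, 4}.
R''(x) = 6x^2 - 16x - 8. R''(-2) = 48 > 0 ⇒ local minimum; R''(2) = -16 < 0 ⇒ local maximum; R''(4) = 24 > 0 ⇒ local minimum.
The local maximum is R(2) = 89/3.

89/3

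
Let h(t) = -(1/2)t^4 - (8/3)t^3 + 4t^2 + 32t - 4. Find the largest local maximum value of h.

Critical points: h'(t) = -2t^3 - 8t^2 + 8t + 32 vanishes at t = -4, -2, 2.
Since h''(t) = -6t^2 - 16t + 8, we get h''(-4) = -24 < 0 ⇒ local maximum; h''(-2) = 16 > 0 ⇒ local minimum; h''(2) = -48 < 0 ⇒ local maximum.
So the largest local maximum value is h(2) = 140/3.

140/3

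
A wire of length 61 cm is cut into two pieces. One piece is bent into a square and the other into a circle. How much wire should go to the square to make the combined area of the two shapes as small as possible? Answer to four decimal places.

34.1660

Let x be the length used for the square. Square side x/4; circle radius (61−x)/(2π).
A(x) = (x/4)² + π·((61−x)/(2π))² = x²/16 + (61−x)²/(4π) for 0 ≤ x ≤ 61. A'(x) = x/8 − (61−x)/(2π) = 0 gives x = 4·61/(π+4) ≈ 34.1660.
A'' = 1/8 + 1/(2π) > 0, so this gives the minimum combined area; x ≈ 34.1660 cm to the square.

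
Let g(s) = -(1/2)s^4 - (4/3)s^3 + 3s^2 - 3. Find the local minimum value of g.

-3

g'(s) = -2s^3 - 4s^2 + 6s = 0 at s = -3, 0, 1.
g''(s) = -6s^2 - 8s + 6. g''(-3) = -24 < 0 ⇒ local maximum; g''(0) = 6 > 0 ⇒ local minimum; g''(1) = -8 < 0 ⇒ local maximum.
The local minimum is g(0) = -3.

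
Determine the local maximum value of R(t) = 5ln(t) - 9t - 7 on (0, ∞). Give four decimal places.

R'(t) = 5/t − 9 = 0 gives t = 5/9.
R''(t) = -5/t², which is negative for t > 0, so this is a local maximum.
R(5/9) = 5·ln(5/9) - 5 - 7 ≈ -14.9389.

-14.9389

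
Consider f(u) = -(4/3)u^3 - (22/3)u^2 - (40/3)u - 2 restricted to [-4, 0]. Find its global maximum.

58/3

Differentiating, f'(u) = -4u^2 - (44/3)u - 40/3; which vanishes at u = -2 and u = -5/3.
Candidates: f(-4) = 58/3,  f(-2) = 6,  f(-5/3) = 488/81,  f(0) = -2.
Hence the absolute maximum is 58/3 at u = -4.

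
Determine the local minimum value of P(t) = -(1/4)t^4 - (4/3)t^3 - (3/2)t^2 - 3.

-41/12

Critical points: P'(t) = -t^3 - 4t^2 - 3t vanishes at t = -3, -1, 0.
Since P''(t) = -3t^2 - 8t - 3, we get P''(-3) = -6 < 0 ⇒ local maximum; P''(-1) = 2 > 0 ⇒ local minimum; P''(0) = -3 < 0 ⇒ local maximum.
Thus P has its local minimum at t = -1, with value -41/12.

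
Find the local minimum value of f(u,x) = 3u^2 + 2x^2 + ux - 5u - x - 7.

-209/23

∂f/∂u = 6u + x - 5 = 0 and ∂f/∂x = u + 4x - 1 = 0, so (u, x) = (19/23, 1/23).
The Hessian has f_{uu} = 6, f_{xx} = 4, f_{ux} = 1, giving D = 23 > 0 with f_{uu} > 0, so the point is a local minimum.
f(19/23, 1/23) = -209/23.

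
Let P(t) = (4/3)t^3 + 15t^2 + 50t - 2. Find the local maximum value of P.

-131/3

P'(t) = 4t^2 + 30t + 50 = 0 at t = -5, -5/2.
P''(t) = 8t + 30. P''(-5) = -10 < 0 ⇒ local maximum; P''(-5/2) = 10 > 0 ⇒ local minimum.
So the local maximum value is P(-5) = -131/3.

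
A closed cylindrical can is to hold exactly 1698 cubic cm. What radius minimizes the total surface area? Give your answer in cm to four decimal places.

With radius r and height h, πr²h = 1698 so h = 1698/(πr²), and S(r) = 2πr² + 2πrh = 2πr² + 2·1698/r.
S'(r) = 4πr − 2·1698/r² = 0 ⇒ r³ = 1698/(2π), so r ≈ 6.4653 and h = 2r ≈ 12.9305.
S''(r) = 4π + 4·1698/r³ > 0, so this is the minimum; S ≈ 787.9034.

6.4653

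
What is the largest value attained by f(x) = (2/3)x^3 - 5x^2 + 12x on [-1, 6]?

36

Differentiating, f'(x) = 2x^2 - 10x + 12; which vanishes at x = 2 and x = 3.
Compare values at every candidate in [-1, 6]: f(-1) = -53/3,  f(2) = 28/3,  f(3) = 9,  f(6) = 36.
The maximum over the interval is 36, attained at x = 6.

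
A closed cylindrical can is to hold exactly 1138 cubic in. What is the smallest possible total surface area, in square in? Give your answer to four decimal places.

603.4057

With radius r and height h, πr²h = 1138 so h = 1138/(πr²), and S(r) = 2πr² + 2πrh = 2πr² + 2·1138/r.
S'(r) = 4πr − 2·1138/r² = 0 ⇒ r³ = 1138/(2π), so r ≈ 5.6579 and h = 2r ≈ 11.3158.
S''(r) = 4π + 4·1138/r³ > 0, so this is the minimum; S ≈ 603.4057.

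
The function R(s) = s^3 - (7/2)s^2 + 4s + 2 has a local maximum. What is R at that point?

7/2

R'(s) = 3s^2 - 7s + 4. Setting R'(s) = 0 gives s ∈ {1, 4/3}.
Since R''(s) = 6s - 7, we get R''(1) = -1 < 0 ⇒ local maximum; R''(4/3) = 1 > 0 ⇒ local minimum.
The local maximum is R(1) = 7/2.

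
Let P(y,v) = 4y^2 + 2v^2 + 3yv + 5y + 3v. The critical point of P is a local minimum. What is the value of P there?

∂P/∂y = 8y + 3v + 5 = 0 and ∂P/∂v = 3y + 4v + 3 = 0, so (y, v) = (-11/23, -9/23).
The Hessian has P_{yy} = 8, P_{vv} = 4, P_{yv} = 3, giving D = 23 > 0 with P_{yy} > 0, so the point is a local minimum.
P(-11/23, -9/23) = -41/23.

-41/23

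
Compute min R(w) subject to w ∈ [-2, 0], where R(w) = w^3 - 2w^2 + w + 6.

-12

R'(w) = 3w^2 - 4w + 1, which has no zeros in [-2, 0].
Evaluating at the critical points and endpoints: R(-2) = -12; R(0) = 6.
So the minimum is R(-2) = -12.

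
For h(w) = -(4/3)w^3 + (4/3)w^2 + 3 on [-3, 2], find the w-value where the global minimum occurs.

2

The derivative is -4w^2 + (8/3)w, which vanishes at w = 0 and w = 2/3.
Evaluating at the critical points and endpoints: h(-3) = 51, h(0) = 3, h(2/3) = 259/81, h(2) = -7/3.
Hence the absolute minimum is -7/3 at w = 2.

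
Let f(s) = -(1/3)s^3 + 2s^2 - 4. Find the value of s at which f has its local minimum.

f'(s) = -s^2 + 4s = 0 at s = 0, 4.
Second-derivative test with f''(s) = -2s + 4: f''(0) = 4 > 0 ⇒ local minimum; f''(4) = -4 < 0 ⇒ local maximum.
Thus f has its local minimum at s = 0, with value -4.

0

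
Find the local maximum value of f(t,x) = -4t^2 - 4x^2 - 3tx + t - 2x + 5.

∂f/∂t = -8t - 3x + 1 = 0 and ∂f/∂x = -3t - 8x - 2 = 0, so (t, x) = (14/55, -19/55).
The Hessian has f_{tt} = -8, f_{xx} = -8, f_{tx} = -3, giving D = 55 > 0 with f_{tt} < 0, so the point is a local maximum.
f(14/55, -19/55) = 301/55.

301/55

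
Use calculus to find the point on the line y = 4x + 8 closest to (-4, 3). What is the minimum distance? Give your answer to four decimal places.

2.6679

Minimize D(x)^2 = (x + 4)^2 + (4x + 5)^2.
d/dx[D^2] = 2(x + 4) + 2·4·(4x + 5) = 0 ⇒ x = -24/17.
Then y = 40/17 and the distance is √(121/17) ≈ 2.6679.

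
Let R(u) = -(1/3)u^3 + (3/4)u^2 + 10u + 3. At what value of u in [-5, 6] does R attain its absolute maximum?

4

The derivative is -u^2 + (3/2)u + 10, which vanishes at u = -5/2 and u = 4.
Candidates: R(-5) = 161/12; R(-5/2) = -581/48; R(4) = 101/3; R(6) = 18.
Hence the absolute maximum is 101/3 at u = 4.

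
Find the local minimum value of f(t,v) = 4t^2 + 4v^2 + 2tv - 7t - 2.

∂f/∂t = 8t + 2v - 7 = 0 and ∂f/∂v = 2t + 8v = 0, so (t, v) = (14/15, -7/30).
The Hessian has f_{tt} = 8, f_{vv} = 8, f_{tv} = 2, giving D = 60 > 0 with f_{tt} > 0, so the point is a local minimum.
f(14/15, -7/30) = -79/15.

-79/15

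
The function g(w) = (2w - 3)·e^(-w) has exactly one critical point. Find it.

Differentiating with the product rule gives g'(w) = (-2w + 5)·e^(-w). Since e^(-w) > 0, the only critical point is w = 5/2.
g''(5/2) has the same sign as -2 < 0, so this is a local maximum.
g(5/2) = (2)·e^(-5/2) ≈ 0.1642.

5/2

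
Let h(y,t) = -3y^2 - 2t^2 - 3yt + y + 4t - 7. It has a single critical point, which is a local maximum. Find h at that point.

∂h/∂y = -6y - 3t + 1 = 0 and ∂h/∂t = -3y - 4t + 4 = 0, so (y, t) = (-8/15, 7/5).
The Hessian has h_{yy} = -6, h_{tt} = -4, h_{yt} = -3, giving D = 15 > 0 with h_{yy} < 0, so the point is a local maximum.
h(-8/15, 7/5) = -67/15.

-67/15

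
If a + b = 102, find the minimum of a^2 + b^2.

With a + b = 102, a^2 + b^2 = a^2 + (102 − a)^2.
The derivative 2a − 2(102 − a) = 4a − 204 vanishes at a = 51; second derivative 4 > 0, a minimum.
The minimum is 2·(51)^2 = 5202.

5202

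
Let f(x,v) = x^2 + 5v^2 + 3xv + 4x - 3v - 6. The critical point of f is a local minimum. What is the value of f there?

∂f/∂x = 2x + 3v + 4 = 0 and ∂f/∂v = 3x + 10v - 3 = 0, so (x, v) = (-49/11, 18/11).
The Hessian has f_{xx} = 2, f_{vv} = 10, f_{xv} = 3, giving D = 11 > 0 with f_{xx} > 0, so the point is a local minimum.
f(-49/11, 18/11) = -191/11.

-191/11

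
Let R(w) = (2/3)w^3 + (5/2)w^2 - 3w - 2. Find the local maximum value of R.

23/2

R'(w) = 2w^2 + 5w - 3. Setting R'(w) = 0 gives w ∈ {-3, 1/2}.
R''(w) = 4w + 5. R''(-3) = -7 < 0 ⇒ local maximum; R''(1/2) = 7 > 0 ⇒ local minimum.
The local maximum is R(-3) = 23/2.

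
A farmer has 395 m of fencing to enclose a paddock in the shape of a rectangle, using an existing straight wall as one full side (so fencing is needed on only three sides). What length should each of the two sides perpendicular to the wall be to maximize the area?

395/4

Let the sides perpendicular to the wall have length x and the parallel side y, so 2x + y = 395 and the area is A = xy = x(395 − 2x).
A'(x) = 395 − 4x = 0 gives x = 395/4, and A''(x) = −4 < 0 confirms a maximum.
Then y = 395 − 2·395/4 = 395/2 and A = 156025/8.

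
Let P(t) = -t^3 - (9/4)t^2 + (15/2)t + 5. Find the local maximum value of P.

P'(t) = -3t^2 - (9/2)t + 15/2. Setting P'(t) = 0 gives t ∈ {-5/2, 1}.
P''(t) = -6t - 9/2. P''(-5/2) = 21/2 > 0 ⇒ local minimum; P''(1) = -21/2 < 0 ⇒ local maximum.
The local maximum is P(1) = 37/4.

37/4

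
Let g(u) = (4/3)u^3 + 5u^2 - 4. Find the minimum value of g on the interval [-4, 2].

-28/3

The derivative is 4u^2 + 10u, which vanishes at u = -5/2 and u = 0.
Evaluating at the critical points and endpoints: g(-4) = -28/3, g(-5/2) = 77/12, g(0) = -4, g(2) = 80/3.
The minimum over the interval is -28/3, attained at u = -4.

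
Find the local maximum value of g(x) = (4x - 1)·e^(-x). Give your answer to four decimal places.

By the product rule, g'(x) = (-4x + 5)·e^(-x). Since e^(-x) > 0, the only critical point is x = 5/4.
g''(5/4) has the same sign as -4 < 0, so this is a local maximum.
g(5/4) = (4)·e^(-5/4) ≈ 1.1460.

1.1460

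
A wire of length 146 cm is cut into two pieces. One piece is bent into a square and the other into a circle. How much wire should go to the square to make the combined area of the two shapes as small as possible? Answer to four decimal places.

81.7745

Let x be the length used for the square. Square side x/4; circle radius (146−x)/(2π).
A(x) = (x/4)² + π·((146−x)/(2π))² = x²/16 + (146−x)²/(4π) for 0 ≤ x ≤ 146. A'(x) = x/8 − (146−x)/(2π) = 0 gives x = 4·146/(π+4) ≈ 81.7745.
A'' = 1/8 + 1/(2π) > 0, so this gives the minimum combined area; x ≈ 81.7745 cm to the square.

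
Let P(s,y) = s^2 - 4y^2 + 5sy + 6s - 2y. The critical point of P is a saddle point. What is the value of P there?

∂P/∂s = 2s + 5y + 6 = 0 and ∂P/∂y = 5s - 8y - 2 = 0, so (s, y) = (-38/41, -34/41).
The Hessian has P_{ss} = 2, P_{yy} = -8, P_{sy} = 5, giving D = -41 < 0, so the point is a saddle point.
P(-38/41, -34/41) = -80/41.

-80/41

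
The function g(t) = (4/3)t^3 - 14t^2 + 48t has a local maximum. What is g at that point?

54

g'(t) = 4t^2 - 28t + 48. Setting g'(t) = 0 gives t ∈ {3, 4}.
g''(t) = 8t - 28. g''(3) = -4 < 0 ⇒ local maximum; g''(4) = 4 > 0 ⇒ local minimum.
So the local maximum value is g(3) = 54.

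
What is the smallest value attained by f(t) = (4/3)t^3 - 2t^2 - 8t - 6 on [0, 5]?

Differentiating, f'(t) = 4t^2 - 4t - 8; whose only zero in [0, 5] is t = 2.
Compare values at every candidate in [0, 5]: f(0) = -6; f(2) = -58/3; f(5) = 212/3.
The minimum over the interval is -58/3, attained at t = 2.

-58/3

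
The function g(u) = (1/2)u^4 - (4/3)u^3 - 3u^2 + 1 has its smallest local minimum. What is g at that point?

-43/2

g'(u) = 2u^3 - 4u^2 - 6u. Setting g'(u) = 0 gives u ∈ {-1, 0, 3}.
Since g''(u) = 6u^2 - 8u - 6, we get g''(-1) = 8 > 0 ⇒ local minimum; g''(0) = -6 < 0 ⇒ local maximum; g''(3) = 24 > 0 ⇒ local minimum.
The smallest local minimum is g(3) = -43/2.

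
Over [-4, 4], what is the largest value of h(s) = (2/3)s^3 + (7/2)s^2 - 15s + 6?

238/3

The derivative is 2s^2 + 7s - 15, whose only zero in [-4, 4] is s = 3/2.
Candidates: h(-4) = 238/3, h(3/2) = -51/8, h(4) = 134/3.
Hence the absolute maximum is 238/3 at s = -4.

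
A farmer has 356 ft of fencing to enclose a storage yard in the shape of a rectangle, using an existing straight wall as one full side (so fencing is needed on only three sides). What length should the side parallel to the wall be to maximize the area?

Let the sides perpendicular to the wall have length x and the parallel side y, so 2x + y = 356 and the area is A = xy = x(356 − 2x).
A'(x) = 356 − 4x = 0 gives x = 89, and A''(x) = −4 < 0 confirms a maximum.
Then y = 356 − 2·89 = 178 and A = 15842.

178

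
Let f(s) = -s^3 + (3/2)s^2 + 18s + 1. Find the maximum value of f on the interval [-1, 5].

The derivative is -3s^2 + 3s + 18, whose only zero in [-1, 5] is s = 3.
Evaluating at the critical points and endpoints: f(-1) = -29/2, f(3) = 83/2, f(5) = 7/2.
So the maximum is f(3) = 83/2.

83/2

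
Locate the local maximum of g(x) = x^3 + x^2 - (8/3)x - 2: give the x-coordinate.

g'(x) = 3x^2 + 2x - 8/3 = 0 at x = -4/3, 2/3.
g''(x) = 6x + 2. g''(-4/3) = -6 < 0 ⇒ local maximum; g''(2/3) = 6 > 0 ⇒ local minimum.
Thus g has its local maximum at x = -4/3, with value 26/27.

-4/3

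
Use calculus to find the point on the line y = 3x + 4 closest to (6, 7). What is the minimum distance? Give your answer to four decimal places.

Minimize D(x)^2 = (x - 6)^2 + (3x - 3)^2.
d/dx[D^2] = 2(x - 6) + 2·3·(3x - 3) = 0 ⇒ x = 3/2.
Then y = 17/2 and the distance is √(45/2) ≈ 4.7434.

4.7434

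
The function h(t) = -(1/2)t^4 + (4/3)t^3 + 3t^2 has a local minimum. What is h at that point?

0

Critical points: h'(t) = -2t^3 + 4t^2 + 6t vanishes at t = -1, 0, 3.
Second-derivative test with h''(t) = -6t^2 + 8t + 6: h''(-1) = -8 < 0 ⇒ local maximum; h''(0) = 6 > 0 ⇒ local minimum; h''(3) = -24 < 0 ⇒ local maximum.
The local minimum is h(0) = 0.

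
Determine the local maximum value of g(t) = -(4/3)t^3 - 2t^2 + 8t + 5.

Critical points: g'(t) = -4t^2 - 4t + 8 vanishes at t = -2, 1.
g''(t) = -8t - 4. g''(-2) = 12 > 0 ⇒ local minimum; g''(1) = -12 < 0 ⇒ local maximum.
The local maximum is g(1) = 29/3.

29/3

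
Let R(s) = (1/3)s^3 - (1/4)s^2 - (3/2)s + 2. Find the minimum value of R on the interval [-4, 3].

Differentiating, R'(s) = s^2 - (1/2)s - 3/2; which vanishes at s = -1 and s = 3/2.
Candidates: R(-4) = -52/3; R(-1) = 35/12; R(3/2) = 5/16; R(3) = 17/4.
The minimum over the interval is -52/3, attained at s = -4.

-52/3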